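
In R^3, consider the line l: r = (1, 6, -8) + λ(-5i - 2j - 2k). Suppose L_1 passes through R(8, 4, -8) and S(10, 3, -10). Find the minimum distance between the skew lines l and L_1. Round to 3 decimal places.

A direction vector for L_1 is S − R = (2, -1, -2).
Common perpendicular direction n = (-5, -2, -2) × (2, -1, -2) = (2, -14, 9).
With w = (8, 4, -8) − (1, 6, -8) = (7, -2, 0), w · n = 42.
Distance = |w · n| / |n| = |42| / √281 ≈ 2.506.

2.506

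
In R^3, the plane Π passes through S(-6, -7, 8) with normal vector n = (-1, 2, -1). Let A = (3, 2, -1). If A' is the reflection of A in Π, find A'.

Π: n·r = n·S gives -x + 2y - z = -16.
λ = (n·A − d)/|n|² = (2 − (-16))/6 = 3.
Reflection = A − 2λn = (3, 2, -1) − 6·(-1, 2, -1) = (9, -10, 5).

(9, -10, 5)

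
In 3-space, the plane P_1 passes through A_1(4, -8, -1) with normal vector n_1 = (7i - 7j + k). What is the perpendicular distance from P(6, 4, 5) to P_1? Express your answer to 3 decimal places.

P_1: n_1·r = n_1·A_1 gives 7x - 7y + z = 83.
n·P − d = (7)·(6) + (-7)·(4) + (1)·(5) − 83 = -64; |n| = √99.
Distance = |-64| / √99 = 64/√99 ≈ 6.432.

6.432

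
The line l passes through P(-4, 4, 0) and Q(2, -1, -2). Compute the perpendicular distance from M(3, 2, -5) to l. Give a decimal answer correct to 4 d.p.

A direction vector for l is Q − P = (6, -5, -2).
Taking (-4, 4, 0) on l with direction v = (6, -5, -2): w = M − (-4, 4, 0) = (7, -2, -5), and w × v = (-21, -16, -23).
Distance = |w × v| / |v| = √1226 / √65 ≈ 4.3430.

4.3430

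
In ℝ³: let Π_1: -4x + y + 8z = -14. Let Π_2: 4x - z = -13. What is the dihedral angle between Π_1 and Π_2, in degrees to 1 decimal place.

cos θ = |n₁·n₂| / (|n₁||n₂|) = |-24| / (√81 · √17).
θ = arccos(0.64676) ≈ 49.7°.

49.7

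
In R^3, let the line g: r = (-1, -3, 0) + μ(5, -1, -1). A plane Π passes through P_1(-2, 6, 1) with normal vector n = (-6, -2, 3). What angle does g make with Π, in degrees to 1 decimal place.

Π: n·r = n·P_1 gives -6x - 2y + 3z = 3.
sin θ = |n·v| / (|n||v|) = |-31| / (√49 · √27) = 0.85228.
θ ≈ 58.5°.

58.5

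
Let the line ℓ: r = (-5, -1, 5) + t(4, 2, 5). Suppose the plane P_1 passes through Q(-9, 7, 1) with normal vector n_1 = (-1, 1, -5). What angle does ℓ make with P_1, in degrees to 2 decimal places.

50.77

P_1: n_1·r = n_1·Q gives -x + y - 5z = 11.
sin θ = |n·v| / (|n||v|) = |-27| / (√27 · √45) = 0.77460.
θ ≈ 50.77°.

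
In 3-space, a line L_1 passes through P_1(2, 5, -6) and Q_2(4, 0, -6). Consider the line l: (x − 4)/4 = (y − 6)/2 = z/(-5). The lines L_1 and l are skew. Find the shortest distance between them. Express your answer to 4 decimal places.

5.6558

A direction vector for L_1 is Q_2 − P_1 = (2, -5, 0).
l has direction (4, 2, -5) through (4, 6, 0).
Common perpendicular direction n = (2, -5, 0) × (4, 2, -5) = (25, 10, 24).
With w = (4, 6, 0) − (2, 5, -6) = (2, 1, 6), w · n = 204.
Distance = |w · n| / |n| = |204| / √1301 ≈ 5.6558.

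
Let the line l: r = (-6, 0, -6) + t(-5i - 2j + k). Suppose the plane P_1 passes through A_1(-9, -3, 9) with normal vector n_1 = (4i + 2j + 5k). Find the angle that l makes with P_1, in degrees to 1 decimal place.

31.1

P_1: n_1·r = n_1·A_1 gives 4x + 2y + 5z = 3.
sin θ = |n·v| / (|n||v|) = |-19| / (√45 · √30) = 0.51711.
θ ≈ 31.1°.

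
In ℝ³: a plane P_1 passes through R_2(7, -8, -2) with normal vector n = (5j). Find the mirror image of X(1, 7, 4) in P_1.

(1, -23, 4)

P_1: n·r = n·R_2 gives 5y = -40.
λ = (n·X − d)/|n|² = (35 − (-40))/25 = 3.
Reflection = X − 2λn = (1, 7, 4) − 6·(0, 5, 0) = (1, -23, 4).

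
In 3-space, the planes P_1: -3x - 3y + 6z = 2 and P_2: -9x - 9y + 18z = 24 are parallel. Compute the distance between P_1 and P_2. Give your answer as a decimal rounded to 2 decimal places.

0.82

Rescale P_2 by 1/3: -3x - 3y + 6z = 8. Then distance = |2 − 8| / √54 ≈ 0.82.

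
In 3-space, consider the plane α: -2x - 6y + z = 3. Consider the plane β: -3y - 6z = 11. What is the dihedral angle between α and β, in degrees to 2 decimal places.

73.78

cos θ = |n₁·n₂| / (|n₁||n₂|) = |12| / (√41 · √45).
θ = arccos(0.27937) ≈ 73.78°.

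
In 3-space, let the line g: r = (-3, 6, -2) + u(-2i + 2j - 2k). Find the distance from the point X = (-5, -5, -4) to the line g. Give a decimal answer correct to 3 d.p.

Taking (-3, 6, -2) on g with direction v = (-2, 2, -2): w = X − (-3, 6, -2) = (-2, -11, -2), and w × v = (26, 0, -26).
Distance = |w × v| / |v| = √1352 / √12 ≈ 10.614.

10.614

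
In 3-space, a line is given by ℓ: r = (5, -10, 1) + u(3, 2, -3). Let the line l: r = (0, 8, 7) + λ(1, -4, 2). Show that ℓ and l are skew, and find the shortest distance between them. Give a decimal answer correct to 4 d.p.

Common perpendicular direction n = (3, 2, -3) × (1, -4, 2) = (-8, -9, -14).
With w = (0, 8, 7) − (5, -10, 1) = (-5, 18, 6), w · n = -206.
Since n ≠ 0 the lines are not parallel, and w · n = -206 ≠ 0 so they do not intersect; hence they are skew.
Distance = |w · n| / |n| = |-206| / √341 ≈ 11.1555.

11.1555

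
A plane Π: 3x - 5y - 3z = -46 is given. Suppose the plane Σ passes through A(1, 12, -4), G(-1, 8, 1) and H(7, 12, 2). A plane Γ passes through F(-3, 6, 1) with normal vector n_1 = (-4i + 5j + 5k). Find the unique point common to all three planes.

AG = (-2, -4, 5), AH = (6, 0, 6); a normal to Σ is AG × AH = (-24, 42, 24).
Using A: Σ has equation -24x + 42y + 24z = 384.
Γ: n_1·r = n_1·F gives -4x + 5y + 5z = 47.
Solving the 3×3 linear system 3x - 5y - 3z = -46, -24x + 42y + 24z = 384, -4x + 5y + 5z = 47 (e.g. by elimination or Cramer's rule, determinant = 6) gives (-3, 8, -1).

(-3, 8, -1)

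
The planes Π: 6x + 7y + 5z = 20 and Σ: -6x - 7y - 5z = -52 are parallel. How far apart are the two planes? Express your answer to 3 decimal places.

3.051

Rescale Σ by 1/(-1): 6x + 7y + 5z = 52. Then distance = |20 − 52| / √110 ≈ 3.051.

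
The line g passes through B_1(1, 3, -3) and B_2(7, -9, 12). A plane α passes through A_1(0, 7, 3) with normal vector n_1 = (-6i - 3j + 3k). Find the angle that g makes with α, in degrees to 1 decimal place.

17.7

A direction vector for g is B_2 − B_1 = (6, -12, 15).
α: n_1·r = n_1·A_1 gives -6x - 3y + 3z = -12.
sin θ = |n·v| / (|n||v|) = |45| / (√54 · √405) = 0.30429.
θ ≈ 17.7°.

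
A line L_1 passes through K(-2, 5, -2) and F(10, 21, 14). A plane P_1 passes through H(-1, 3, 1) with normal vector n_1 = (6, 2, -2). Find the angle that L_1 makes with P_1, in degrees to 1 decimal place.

A direction vector for L_1 is F − K = (12, 16, 16).
P_1: n_1·r = n_1·H gives 6x + 2y - 2z = -2.
sin θ = |n·v| / (|n||v|) = |72| / (√44 · √656) = 0.42379.
θ ≈ 25.1°.

25.1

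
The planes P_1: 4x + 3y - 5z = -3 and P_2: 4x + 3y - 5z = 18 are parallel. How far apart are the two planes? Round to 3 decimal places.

2.970

Same normal n = (4, 3, -5) with |n| = √50; distance = |-3 − 18| / |n| = 21/√50 ≈ 2.970.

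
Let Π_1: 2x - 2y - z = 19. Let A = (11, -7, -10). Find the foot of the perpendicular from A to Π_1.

(5, -1, -7)

Foot = A − λn with λ = (n·A − d)/|n|² = (46 − 19)/9 = 3.
Foot = (11, -7, -10) − 3·(2, -2, -1) = (5, -1, -7).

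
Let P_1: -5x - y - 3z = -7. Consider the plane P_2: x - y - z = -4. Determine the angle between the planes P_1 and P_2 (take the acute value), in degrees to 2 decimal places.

84.40

cos θ = |n₁·n₂| / (|n₁||n₂|) = |-1| / (√35 · √3).
θ = arccos(0.09759) ≈ 84.40°.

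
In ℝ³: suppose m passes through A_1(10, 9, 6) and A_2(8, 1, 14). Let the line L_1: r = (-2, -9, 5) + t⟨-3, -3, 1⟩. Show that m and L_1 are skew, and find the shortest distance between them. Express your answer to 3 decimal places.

A direction vector for m is A_2 − A_1 = (-2, -8, 8).
Common perpendicular direction n = (-2, -8, 8) × (-3, -3, 1) = (16, -22, -18).
With w = (-2, -9, 5) − (10, 9, 6) = (-12, -18, -1), w · n = 222.
Since n ≠ 0 the lines are not parallel, and w · n = 222 ≠ 0 so they do not intersect; hence they are skew.
Distance = |w · n| / |n| = |222| / √1064 ≈ 6.806.

6.806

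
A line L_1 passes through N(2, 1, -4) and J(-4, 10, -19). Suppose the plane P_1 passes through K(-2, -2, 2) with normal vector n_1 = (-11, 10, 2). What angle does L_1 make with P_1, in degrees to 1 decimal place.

A direction vector for L_1 is J − N = (-6, 9, -15).
P_1: n_1·r = n_1·K gives -11x + 10y + 2z = 6.
sin θ = |n·v| / (|n||v|) = |126| / (√225 · √342) = 0.45422.
θ ≈ 27.0°.

27.0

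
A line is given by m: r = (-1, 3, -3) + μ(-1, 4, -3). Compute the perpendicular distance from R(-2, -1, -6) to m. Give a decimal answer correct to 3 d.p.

Taking (-1, 3, -3) on m with direction v = (-1, 4, -3): w = R − (-1, 3, -3) = (-1, -4, -3), and w × v = (24, 0, -8).
Distance = |w × v| / |v| = √640 / √26 ≈ 4.961.

4.961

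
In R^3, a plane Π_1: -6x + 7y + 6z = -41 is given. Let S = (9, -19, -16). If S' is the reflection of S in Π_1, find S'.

λ = (n·S − d)/|n|² = (-283 − (-41))/121 = -2.
Reflection = S − 2λn = (9, -19, -16) − (-4)·(-6, 7, 6) = (-15, 9, 8).

(-15, 9, 8)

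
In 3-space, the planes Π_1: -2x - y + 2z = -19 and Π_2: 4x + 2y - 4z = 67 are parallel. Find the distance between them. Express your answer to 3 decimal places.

4.833

Rescale Π_2 by 1/(-2): -2x - y + 2z = -67/2. Then distance = |-19 − (-67/2)| / √9 ≈ 4.833.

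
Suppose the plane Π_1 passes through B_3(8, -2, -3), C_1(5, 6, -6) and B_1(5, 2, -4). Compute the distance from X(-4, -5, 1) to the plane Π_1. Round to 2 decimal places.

1.29

B_3C_1 = (-3, 8, -3), B_3B_1 = (-3, 4, -1); a normal to Π_1 is B_3C_1 × B_3B_1 = (4, 6, 12).
Using B_3: Π_1 has equation 4x + 6y + 12z = -16.
n·X − d = (4)·(-4) + (6)·(-5) + (12)·(1) − (-16) = -18; |n| = √196.
Distance = |-18| / √196 = 18/√196 ≈ 1.29.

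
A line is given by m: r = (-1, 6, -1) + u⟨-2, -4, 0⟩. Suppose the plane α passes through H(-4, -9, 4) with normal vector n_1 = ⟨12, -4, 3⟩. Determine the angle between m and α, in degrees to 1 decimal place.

α: n_1·r = n_1·H gives 12x - 4y + 3z = 0.
sin θ = |n·v| / (|n||v|) = |-8| / (√169 · √20) = 0.13760.
θ ≈ 7.9°.

7.9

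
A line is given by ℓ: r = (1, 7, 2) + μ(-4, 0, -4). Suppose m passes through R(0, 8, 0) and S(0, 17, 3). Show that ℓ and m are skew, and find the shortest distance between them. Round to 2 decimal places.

A direction vector for m is S − R = (0, 9, 3).
Common perpendicular direction n = (-4, 0, -4) × (0, 9, 3) = (36, 12, -36).
With w = (0, 8, 0) − (1, 7, 2) = (-1, 1, -2), w · n = 48.
Since n ≠ 0 the lines are not parallel, and w · n = 48 ≠ 0 so they do not intersect; hence they are skew.
Distance = |w · n| / |n| = |48| / √2736 ≈ 0.92.

0.92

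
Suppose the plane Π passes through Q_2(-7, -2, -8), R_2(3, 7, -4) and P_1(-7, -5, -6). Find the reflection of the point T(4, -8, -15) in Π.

Q_2R_2 = (10, 9, 4), Q_2P_1 = (0, -3, 2); a normal to Π is Q_2R_2 × Q_2P_1 = (30, -20, -30).
Using Q_2: Π has equation 30x - 20y - 30z = 70.
λ = (n·T − d)/|n|² = (730 − 70)/2200 = 3/10.
Reflection = T − 2λn = (4, -8, -15) − (3/5)·(30, -20, -30) = (-14, 4, 3).

(-14, 4, 3)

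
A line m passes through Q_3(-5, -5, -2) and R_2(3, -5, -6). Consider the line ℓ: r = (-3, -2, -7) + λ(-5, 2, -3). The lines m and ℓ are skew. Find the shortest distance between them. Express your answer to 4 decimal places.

A direction vector for m is R_2 − Q_3 = (8, 0, -4).
Common perpendicular direction n = (8, 0, -4) × (-5, 2, -3) = (8, 44, 16).
With w = (-3, -2, -7) − (-5, -5, -2) = (2, 3, -5), w · n = 68.
Distance = |w · n| / |n| = |68| / √2256 ≈ 1.4317.

1.4317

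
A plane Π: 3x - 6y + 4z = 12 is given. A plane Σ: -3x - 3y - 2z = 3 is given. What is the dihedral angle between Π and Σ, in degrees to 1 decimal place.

88.4

cos θ = |n₁·n₂| / (|n₁||n₂|) = |1| / (√61 · √22).
θ = arccos(0.02730) ≈ 88.4°.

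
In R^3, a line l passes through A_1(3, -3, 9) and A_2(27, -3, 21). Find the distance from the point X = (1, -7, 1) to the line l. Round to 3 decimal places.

7.430

A direction vector for l is A_2 − A_1 = (24, 0, 12).
Taking (3, -3, 9) on l with direction v = (24, 0, 12): w = X − (3, -3, 9) = (-2, -4, -8), and w × v = (-48, -168, 96).
Distance = |w × v| / |v| = √39744 / √720 ≈ 7.430.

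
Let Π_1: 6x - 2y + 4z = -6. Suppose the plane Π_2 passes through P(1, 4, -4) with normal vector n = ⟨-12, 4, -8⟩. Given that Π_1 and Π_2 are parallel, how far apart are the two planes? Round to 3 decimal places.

Π_2: n·r = n·P gives -12x + 4y - 8z = 36.
Rescale Π_2 by 1/(-2): 6x - 2y + 4z = -18. Then distance = |-6 − (-18)| / √56 ≈ 1.604.

1.604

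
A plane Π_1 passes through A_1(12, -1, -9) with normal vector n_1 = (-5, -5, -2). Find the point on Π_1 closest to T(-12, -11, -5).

(3, 4, 1)

Π_1: n_1·r = n_1·A_1 gives -5x - 5y - 2z = -37.
Foot = T − λn with λ = (n·T − d)/|n|² = (125 − (-37))/54 = 3.
Foot = (-12, -11, -5) − 3·(-5, -5, -2) = (3, 4, 1).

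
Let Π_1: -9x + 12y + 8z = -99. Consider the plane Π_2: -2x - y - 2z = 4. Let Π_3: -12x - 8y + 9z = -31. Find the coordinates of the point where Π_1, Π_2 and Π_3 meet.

(3, -4, -3)

Solving the 3×3 linear system -9x + 12y + 8z = -99, -2x - y - 2z = 4, -12x - 8y + 9z = -31 (e.g. by elimination or Cramer's rule, determinant = 761) gives (3, -4, -3).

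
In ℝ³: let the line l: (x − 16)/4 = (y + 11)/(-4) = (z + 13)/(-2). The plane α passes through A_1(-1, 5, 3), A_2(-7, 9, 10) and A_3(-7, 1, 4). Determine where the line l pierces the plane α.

(8, -3, -9)

l has direction (4, -4, -2) through (16, -11, -13).
A_1A_2 = (-6, 4, 7), A_1A_3 = (-6, -4, 1); a normal to α is A_1A_2 × A_1A_3 = (32, -36, 48).
Using A_1: α has equation 32x - 36y + 48z = -68.
Substitute r = (16, -11, -13) + t(4, -4, -2) into the plane: 284 + 176t = -68, so t = -2.
Intersection: (16, -11, -13) + (-2)·(4, -4, -2) = (8, -3, -9).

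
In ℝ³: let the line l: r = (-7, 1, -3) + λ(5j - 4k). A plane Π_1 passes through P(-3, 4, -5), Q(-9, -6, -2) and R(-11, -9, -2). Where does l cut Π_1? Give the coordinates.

PQ = (-6, -10, 3), PR = (-8, -13, 3); a normal to Π_1 is PQ × PR = (9, -6, -2).
Using P: Π_1 has equation 9x - 6y - 2z = -41.
Substitute r = (-7, 1, -3) + t(0, 5, -4) into the plane: -63 + (-22)t = -41, so t = -1.
Intersection: (-7, 1, -3) + (-1)·(0, 5, -4) = (-7, -4, 1).

(-7, -4, 1)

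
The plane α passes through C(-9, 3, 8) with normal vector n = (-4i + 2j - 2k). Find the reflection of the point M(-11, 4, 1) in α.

α: n·r = n·C gives -4x + 2y - 2z = 26.
λ = (n·M − d)/|n|² = (50 − 26)/24 = 1.
Reflection = M − 2λn = (-11, 4, 1) − 2·(-4, 2, -2) = (-3, 0, 5).

(-3, 0, 5)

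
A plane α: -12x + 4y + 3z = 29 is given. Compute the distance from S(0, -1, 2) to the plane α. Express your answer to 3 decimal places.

2.077

n·S − d = (-12)·(0) + (4)·(-1) + (3)·(2) − 29 = -27; |n| = √169.
Distance = |-27| / √169 = 27/√169 ≈ 2.077.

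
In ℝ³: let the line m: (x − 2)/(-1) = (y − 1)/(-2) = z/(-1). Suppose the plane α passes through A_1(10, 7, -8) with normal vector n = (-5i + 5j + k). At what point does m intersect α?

(-1, -5, -3)

m has direction (-1, -2, -1) through (2, 1, 0).
α: n·r = n·A_1 gives -5x + 5y + z = -23.
Substitute r = (2, 1, 0) + t(-1, -2, -1) into the plane: -5 + (-6)t = -23, so t = 3.
Intersection: (2, 1, 0) + 3·(-1, -2, -1) = (-1, -5, -3).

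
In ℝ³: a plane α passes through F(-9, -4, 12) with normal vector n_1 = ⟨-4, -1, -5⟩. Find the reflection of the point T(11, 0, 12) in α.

α: n_1·r = n_1·F gives -4x - y - 5z = -20.
λ = (n·T − d)/|n|² = (-104 − (-20))/42 = -2.
Reflection = T − 2λn = (11, 0, 12) − (-4)·(-4, -1, -5) = (-5, -4, -8).

(-5, -4, -8)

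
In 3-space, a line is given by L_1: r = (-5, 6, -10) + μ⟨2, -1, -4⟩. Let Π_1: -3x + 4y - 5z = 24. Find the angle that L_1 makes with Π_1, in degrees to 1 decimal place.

sin θ = |n·v| / (|n||v|) = |10| / (√50 · √21) = 0.30861.
θ ≈ 18.0°.

18.0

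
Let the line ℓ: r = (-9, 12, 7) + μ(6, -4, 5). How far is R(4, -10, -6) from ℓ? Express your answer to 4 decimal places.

26.2587

Taking (-9, 12, 7) on ℓ with direction v = (6, -4, 5): w = R − (-9, 12, 7) = (13, -22, -13), and w × v = (-162, -143, 80).
Distance = |w × v| / |v| = √53093 / √77 ≈ 26.2587.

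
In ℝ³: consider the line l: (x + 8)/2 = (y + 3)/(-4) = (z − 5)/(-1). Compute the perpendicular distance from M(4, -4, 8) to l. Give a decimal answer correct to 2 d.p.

11.15

l has direction (2, -4, -1) through (-8, -3, 5).
Taking (-8, -3, 5) on l with direction v = (2, -4, -1): w = M − (-8, -3, 5) = (12, -1, 3), and w × v = (13, 18, -46).
Distance = |w × v| / |v| = √2609 / √21 ≈ 11.15.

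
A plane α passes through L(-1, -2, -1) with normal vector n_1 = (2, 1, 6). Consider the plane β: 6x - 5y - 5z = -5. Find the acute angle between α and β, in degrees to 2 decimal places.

α: n_1·r = n_1·L gives 2x + y + 6z = -10.
cos θ = |n₁·n₂| / (|n₁||n₂|) = |-23| / (√41 · √86).
θ = arccos(0.38733) ≈ 67.21°.

67.21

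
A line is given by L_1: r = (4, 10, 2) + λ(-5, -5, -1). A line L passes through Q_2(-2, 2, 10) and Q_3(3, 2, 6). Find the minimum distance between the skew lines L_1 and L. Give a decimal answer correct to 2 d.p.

6.89

A direction vector for L is Q_3 − Q_2 = (5, 0, -4).
Common perpendicular direction n = (-5, -5, -1) × (5, 0, -4) = (20, -25, 25).
With w = (-2, 2, 10) − (4, 10, 2) = (-6, -8, 8), w · n = 280.
Distance = |w · n| / |n| = |280| / √1650 ≈ 6.89.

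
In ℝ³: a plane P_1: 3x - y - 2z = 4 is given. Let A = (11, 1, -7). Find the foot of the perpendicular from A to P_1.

Foot = A − λn with λ = (n·A − d)/|n|² = (46 − 4)/14 = 3.
Foot = (11, 1, -7) − 3·(3, -1, -2) = (2, 4, -1).

(2, 4, -1)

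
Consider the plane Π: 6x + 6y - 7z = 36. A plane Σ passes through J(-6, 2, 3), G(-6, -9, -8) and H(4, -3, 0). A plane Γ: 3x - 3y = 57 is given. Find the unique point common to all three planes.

JG = (0, -11, -11), JH = (10, -5, -3); a normal to Σ is JG × JH = (-22, -110, 110).
Using J: Σ has equation -22x - 110y + 110z = 242.
Solving the 3×3 linear system 6x + 6y - 7z = 36, -22x - 110y + 110z = 242, 3x - 3y = 57 (e.g. by elimination or Cramer's rule, determinant = 1188) gives (9, -10, -6).

(9, -10, -6)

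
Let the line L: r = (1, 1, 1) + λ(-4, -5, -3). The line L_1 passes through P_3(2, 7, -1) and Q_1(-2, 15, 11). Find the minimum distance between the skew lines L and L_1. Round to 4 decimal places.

4.9095

A direction vector for L_1 is Q_1 − P_3 = (-4, 8, 12).
Common perpendicular direction n = (-4, -5, -3) × (-4, 8, 12) = (-36, 60, -52).
With w = (2, 7, -1) − (1, 1, 1) = (1, 6, -2), w · n = 428.
Distance = |w · n| / |n| = |428| / √7600 ≈ 4.9095.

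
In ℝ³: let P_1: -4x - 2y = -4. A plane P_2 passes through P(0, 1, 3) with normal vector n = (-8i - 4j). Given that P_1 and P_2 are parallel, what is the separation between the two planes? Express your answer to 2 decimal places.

0.45

P_2: n·r = n·P gives -8x - 4y = -4.
Rescale P_2 by 1/2: -4x - 2y = -2. Then distance = |-4 − (-2)| / √20 ≈ 0.45.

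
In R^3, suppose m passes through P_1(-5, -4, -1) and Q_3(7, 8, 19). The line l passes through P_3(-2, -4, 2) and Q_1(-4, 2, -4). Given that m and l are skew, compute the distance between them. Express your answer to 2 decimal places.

A direction vector for m is Q_3 − P_1 = (12, 12, 20).
A direction vector for l is Q_1 − P_3 = (-2, 6, -6).
Common perpendicular direction n = (12, 12, 20) × (-2, 6, -6) = (-192, 32, 96).
With w = (-2, -4, 2) − (-5, -4, -1) = (3, 0, 3), w · n = -288.
Distance = |w · n| / |n| = |-288| / √47104 ≈ 1.33.

1.33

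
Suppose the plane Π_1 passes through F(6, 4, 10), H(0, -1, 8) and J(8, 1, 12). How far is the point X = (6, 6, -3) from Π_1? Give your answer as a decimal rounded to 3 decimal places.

FH = (-6, -5, -2), FJ = (2, -3, 2); a normal to Π_1 is FH × FJ = (-16, 8, 28).
Using F: Π_1 has equation -16x + 8y + 28z = 216.
n·X − d = (-16)·(6) + (8)·(6) + (28)·(-3) − 216 = -348; |n| = √1104.
Distance = |-348| / √1104 = 348/√1104 ≈ 10.474.

10.474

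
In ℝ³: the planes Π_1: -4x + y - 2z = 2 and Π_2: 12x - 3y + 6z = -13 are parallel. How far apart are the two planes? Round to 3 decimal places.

0.509

Rescale Π_2 by 1/(-3): -4x + y - 2z = 13/3. Then distance = |2 − (13/3)| / √21 ≈ 0.509.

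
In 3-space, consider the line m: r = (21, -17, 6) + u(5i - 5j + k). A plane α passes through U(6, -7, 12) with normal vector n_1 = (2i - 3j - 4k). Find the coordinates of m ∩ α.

α: n_1·r = n_1·U gives 2x - 3y - 4z = -15.
Substitute r = (21, -17, 6) + t(5, -5, 1) into the plane: 69 + 21t = -15, so t = -4.
Intersection: (21, -17, 6) + (-4)·(5, -5, 1) = (1, 3, 2).

(1, 3, 2)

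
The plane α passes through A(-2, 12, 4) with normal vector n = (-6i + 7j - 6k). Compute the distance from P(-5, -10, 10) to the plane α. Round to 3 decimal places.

15.636

α: n·r = n·A gives -6x + 7y - 6z = 72.
n·P − d = (-6)·(-5) + (7)·(-10) + (-6)·(10) − 72 = -172; |n| = √121.
Distance = |-172| / √121 = 172/√121 ≈ 15.636.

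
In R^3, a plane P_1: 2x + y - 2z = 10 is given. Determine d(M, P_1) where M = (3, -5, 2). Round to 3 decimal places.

4.333

n·M − d = (2)·(3) + (1)·(-5) + (-2)·(2) − 10 = -13; |n| = √9.
Distance = |-13| / √9 = 13/√9 ≈ 4.333.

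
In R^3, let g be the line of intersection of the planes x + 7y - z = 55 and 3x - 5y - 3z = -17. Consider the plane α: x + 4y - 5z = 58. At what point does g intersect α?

Direction of g: (1, 7, -1) × (3, -5, -3) = (-26, 0, -26).
A point on g: solving the two plane equations with x = 4 gives (4, 7, -2).
Substitute r = (4, 7, -2) + t(-26, 0, -26) into the plane: 42 + 104t = 58, so t = 2/13.
Intersection: (4, 7, -2) + (2/13)·(-26, 0, -26) = (0, 7, -6).

(0, 7, -6)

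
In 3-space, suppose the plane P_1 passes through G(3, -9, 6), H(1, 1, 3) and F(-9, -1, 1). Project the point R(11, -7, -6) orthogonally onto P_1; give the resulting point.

GH = (-2, 10, -3), GF = (-12, 8, -5); a normal to P_1 is GH × GF = (-26, 26, 104).
Using G: P_1 has equation -26x + 26y + 104z = 312.
Foot = R − λn with λ = (n·R − d)/|n|² = (-1092 − 312)/12168 = -3/26.
Foot = (11, -7, -6) − (-3/26)·(-26, 26, 104) = (8, -4, 6).

(8, -4, 6)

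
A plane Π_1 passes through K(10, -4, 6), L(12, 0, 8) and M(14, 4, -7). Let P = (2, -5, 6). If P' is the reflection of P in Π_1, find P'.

(14, -11, 6)

KL = (2, 4, 2), KM = (4, 8, -13); a normal to Π_1 is KL × KM = (-68, 34, 0).
Using K: Π_1 has equation -68x + 34y = -816.
λ = (n·P − d)/|n|² = (-306 − (-816))/5780 = 3/34.
Reflection = P − 2λn = (2, -5, 6) − (3/17)·(-68, 34, 0) = (14, -11, 6).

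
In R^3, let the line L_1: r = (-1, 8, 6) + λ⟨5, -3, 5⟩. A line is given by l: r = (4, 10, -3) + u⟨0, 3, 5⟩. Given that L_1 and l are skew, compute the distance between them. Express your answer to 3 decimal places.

Common perpendicular direction n = (5, -3, 5) × (0, 3, 5) = (-30, -25, 15).
With w = (4, 10, -3) − (-1, 8, 6) = (5, 2, -9), w · n = -335.
Distance = |w · n| / |n| = |-335| / √1750 ≈ 8.008.

8.008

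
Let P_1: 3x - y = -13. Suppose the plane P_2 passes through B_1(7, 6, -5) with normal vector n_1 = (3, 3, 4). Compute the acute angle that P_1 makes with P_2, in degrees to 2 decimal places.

71.01

P_2: n_1·r = n_1·B_1 gives 3x + 3y + 4z = 19.
cos θ = |n₁·n₂| / (|n₁||n₂|) = |6| / (√10 · √34).
θ = arccos(0.32540) ≈ 71.01°.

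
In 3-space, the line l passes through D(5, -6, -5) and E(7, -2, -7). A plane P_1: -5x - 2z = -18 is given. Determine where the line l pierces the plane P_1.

(6, -4, -6)

A direction vector for l is E − D = (2, 4, -2).
Substitute r = (5, -6, -5) + t(2, 4, -2) into the plane: -15 + (-6)t = -18, so t = 1/2.
Intersection: (5, -6, -5) + (1/2)·(2, 4, -2) = (6, -4, -6).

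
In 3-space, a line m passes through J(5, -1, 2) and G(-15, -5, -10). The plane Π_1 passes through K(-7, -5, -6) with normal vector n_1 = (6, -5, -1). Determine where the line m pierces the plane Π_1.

(-5, -3, -4)

A direction vector for m is G − J = (-20, -4, -12).
Π_1: n_1·r = n_1·K gives 6x - 5y - z = -11.
Substitute r = (5, -1, 2) + t(-20, -4, -12) into the plane: 33 + (-88)t = -11, so t = 1/2.
Intersection: (5, -1, 2) + (1/2)·(-20, -4, -12) = (-5, -3, -4).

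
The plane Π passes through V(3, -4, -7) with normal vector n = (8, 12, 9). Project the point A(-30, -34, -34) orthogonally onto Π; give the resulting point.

Π: n·r = n·V gives 8x + 12y + 9z = -87.
Foot = A − λn with λ = (n·A − d)/|n|² = (-954 − (-87))/289 = -3.
Foot = (-30, -34, -34) − (-3)·(8, 12, 9) = (-6, 2, -7).

(-6, 2, -7)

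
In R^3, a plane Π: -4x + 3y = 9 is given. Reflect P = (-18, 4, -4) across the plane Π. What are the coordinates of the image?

λ = (n·P − d)/|n|² = (84 − 9)/25 = 3.
Reflection = P − 2λn = (-18, 4, -4) − 6·(-4, 3, 0) = (6, -14, -4).

(6, -14, -4)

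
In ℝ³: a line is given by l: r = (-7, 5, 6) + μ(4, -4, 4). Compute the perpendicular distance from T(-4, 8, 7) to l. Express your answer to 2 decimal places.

Taking (-7, 5, 6) on l with direction v = (4, -4, 4): w = T − (-7, 5, 6) = (3, 3, 1), and w × v = (16, -8, -24).
Distance = |w × v| / |v| = √896 / √48 ≈ 4.32.

4.32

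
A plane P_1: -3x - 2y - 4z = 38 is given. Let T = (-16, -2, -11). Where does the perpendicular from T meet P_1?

Foot = T − λn with λ = (n·T − d)/|n|² = (96 − 38)/29 = 2.
Foot = (-16, -2, -11) − 2·(-3, -2, -4) = (-10, 2, -3).

(-10, 2, -3)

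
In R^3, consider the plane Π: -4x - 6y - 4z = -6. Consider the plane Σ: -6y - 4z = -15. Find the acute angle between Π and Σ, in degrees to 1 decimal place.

29.0

cos θ = |n₁·n₂| / (|n₁||n₂|) = |52| / (√68 · √52).
θ = arccos(0.87447) ≈ 29.0°.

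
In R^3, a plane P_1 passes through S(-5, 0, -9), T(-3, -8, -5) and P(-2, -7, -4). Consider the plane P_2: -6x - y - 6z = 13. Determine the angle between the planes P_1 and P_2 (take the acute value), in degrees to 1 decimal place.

ST = (2, -8, 4), SP = (3, -7, 5); a normal to P_1 is ST × SP = (-12, 2, 10).
Using S: P_1 has equation -12x + 2y + 10z = -30.
cos θ = |n₁·n₂| / (|n₁||n₂|) = |10| / (√248 · √73).
θ = arccos(0.07432) ≈ 85.7°.

85.7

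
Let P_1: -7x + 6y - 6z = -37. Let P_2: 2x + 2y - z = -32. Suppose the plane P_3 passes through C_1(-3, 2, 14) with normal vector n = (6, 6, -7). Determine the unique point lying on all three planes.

P_3: n·r = n·C_1 gives 6x + 6y - 7z = -104.
Solving the 3×3 linear system -7x + 6y - 6z = -37, 2x + 2y - z = -32, 6x + 6y - 7z = -104 (e.g. by elimination or Cramer's rule, determinant = 104) gives (-5, -10, 2).

(-5, -10, 2)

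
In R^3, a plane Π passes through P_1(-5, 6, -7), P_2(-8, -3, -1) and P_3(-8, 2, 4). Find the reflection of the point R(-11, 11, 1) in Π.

(-1, 9, 3)

P_1P_2 = (-3, -9, 6), P_1P_3 = (-3, -4, 11); a normal to Π is P_1P_2 × P_1P_3 = (-75, 15, -15).
Using P_1: Π has equation -75x + 15y - 15z = 570.
λ = (n·R − d)/|n|² = (975 − 570)/6075 = 1/15.
Reflection = R − 2λn = (-11, 11, 1) − (2/15)·(-75, 15, -15) = (-1, 9, 3).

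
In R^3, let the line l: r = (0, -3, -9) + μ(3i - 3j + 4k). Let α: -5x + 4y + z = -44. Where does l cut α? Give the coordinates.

(3, -6, -5)

Substitute r = (0, -3, -9) + t(3, -3, 4) into the plane: -21 + (-23)t = -44, so t = 1.
Intersection: (0, -3, -9) + 1·(3, -3, 4) = (3, -6, -5).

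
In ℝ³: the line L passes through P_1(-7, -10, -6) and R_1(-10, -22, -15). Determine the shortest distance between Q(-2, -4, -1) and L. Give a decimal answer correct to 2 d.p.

A direction vector for L is R_1 − P_1 = (-3, -12, -9).
Taking (-7, -10, -6) on L with direction v = (-3, -12, -9): w = Q − (-7, -10, -6) = (5, 6, 5), and w × v = (6, 30, -42).
Distance = |w × v| / |v| = √2700 / √234 ≈ 3.40.

3.40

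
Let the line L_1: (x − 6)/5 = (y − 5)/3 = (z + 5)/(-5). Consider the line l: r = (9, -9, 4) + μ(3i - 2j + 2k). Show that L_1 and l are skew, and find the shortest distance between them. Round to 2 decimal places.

L_1 has direction (5, 3, -5) through (6, 5, -5).
Common perpendicular direction n = (5, 3, -5) × (3, -2, 2) = (-4, -25, -19).
With w = (9, -9, 4) − (6, 5, -5) = (3, -14, 9), w · n = 167.
Since n ≠ 0 the lines are not parallel, and w · n = 167 ≠ 0 so they do not intersect; hence they are skew.
Distance = |w · n| / |n| = |167| / √1002 ≈ 5.28.

5.28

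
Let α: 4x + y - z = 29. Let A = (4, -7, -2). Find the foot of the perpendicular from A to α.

Foot = A − λn with λ = (n·A − d)/|n|² = (11 − 29)/18 = -1.
Foot = (4, -7, -2) − (-1)·(4, 1, -1) = (8, -6, -3).

(8, -6, -3)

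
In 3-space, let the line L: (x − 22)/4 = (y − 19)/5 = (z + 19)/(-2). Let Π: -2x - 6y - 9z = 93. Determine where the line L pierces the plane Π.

L has direction (4, 5, -2) through (22, 19, -19).
Substitute r = (22, 19, -19) + t(4, 5, -2) into the plane: 13 + (-20)t = 93, so t = -4.
Intersection: (22, 19, -19) + (-4)·(4, 5, -2) = (6, -1, -11).

(6, -1, -11)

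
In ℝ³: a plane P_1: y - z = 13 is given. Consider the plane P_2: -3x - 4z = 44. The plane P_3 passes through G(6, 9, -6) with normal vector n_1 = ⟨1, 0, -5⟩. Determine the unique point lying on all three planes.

P_3: n_1·r = n_1·G gives x - 5z = 36.
Solving the 3×3 linear system y - z = 13, -3x - 4z = 44, x - 5z = 36 (e.g. by elimination or Cramer's rule, determinant = -19) gives (-4, 5, -8).

(-4, 5, -8)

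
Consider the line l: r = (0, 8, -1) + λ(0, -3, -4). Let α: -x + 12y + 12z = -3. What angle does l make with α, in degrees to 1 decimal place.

sin θ = |n·v| / (|n||v|) = |-84| / (√289 · √25) = 0.98824.
θ ≈ 81.2°.

81.2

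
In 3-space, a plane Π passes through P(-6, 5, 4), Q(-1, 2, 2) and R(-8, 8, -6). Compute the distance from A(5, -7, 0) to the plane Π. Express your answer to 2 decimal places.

PQ = (5, -3, -2), PR = (-2, 3, -10); a normal to Π is PQ × PR = (36, 54, 9).
Using P: Π has equation 36x + 54y + 9z = 90.
n·A − d = (36)·(5) + (54)·(-7) + (9)·(0) − 90 = -288; |n| = √4293.
Distance = |-288| / √4293 = 288/√4293 ≈ 4.40.

4.40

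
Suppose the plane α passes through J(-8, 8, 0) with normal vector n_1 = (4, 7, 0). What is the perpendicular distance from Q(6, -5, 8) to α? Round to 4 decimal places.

4.3412

α: n_1·r = n_1·J gives 4x + 7y = 24.
n·Q − d = (4)·(6) + (7)·(-5) + (0)·(8) − 24 = -35; |n| = √65.
Distance = |-35| / √65 = 35/√65 ≈ 4.3412.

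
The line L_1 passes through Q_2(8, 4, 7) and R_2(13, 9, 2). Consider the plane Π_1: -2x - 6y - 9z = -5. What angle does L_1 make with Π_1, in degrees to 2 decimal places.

A direction vector for L_1 is R_2 − Q_2 = (5, 5, -5).
sin θ = |n·v| / (|n||v|) = |5| / (√121 · √75) = 0.05249.
θ ≈ 3.01°.

3.01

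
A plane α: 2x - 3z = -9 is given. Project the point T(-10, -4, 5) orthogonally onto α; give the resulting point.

(-6, -4, -1)

Foot = T − λn with λ = (n·T − d)/|n|² = (-35 − (-9))/13 = -2.
Foot = (-10, -4, 5) − (-2)·(2, 0, -3) = (-6, -4, -1).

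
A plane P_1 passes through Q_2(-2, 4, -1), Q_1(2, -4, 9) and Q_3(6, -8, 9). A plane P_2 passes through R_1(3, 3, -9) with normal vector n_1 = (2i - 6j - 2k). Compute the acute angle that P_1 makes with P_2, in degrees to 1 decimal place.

60.5

Q_2Q_1 = (4, -8, 10), Q_2Q_3 = (8, -12, 10); a normal to P_1 is Q_2Q_1 × Q_2Q_3 = (40, 40, 16).
Using Q_2: P_1 has equation 40x + 40y + 16z = 64.
P_2: n_1·r = n_1·R_1 gives 2x - 6y - 2z = 6.
cos θ = |n₁·n₂| / (|n₁||n₂|) = |-192| / (√3456 · √44).
θ = arccos(0.49237) ≈ 60.5°.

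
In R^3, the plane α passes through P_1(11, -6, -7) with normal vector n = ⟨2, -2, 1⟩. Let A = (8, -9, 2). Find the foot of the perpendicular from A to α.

(6, -7, 1)

α: n·r = n·P_1 gives 2x - 2y + z = 27.
Foot = A − λn with λ = (n·A − d)/|n|² = (36 − 27)/9 = 1.
Foot = (8, -9, 2) − 1·(2, -2, 1) = (6, -7, 1).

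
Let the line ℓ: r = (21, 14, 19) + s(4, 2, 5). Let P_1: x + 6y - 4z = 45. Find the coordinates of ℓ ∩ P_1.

(5, 6, -1)

Substitute r = (21, 14, 19) + t(4, 2, 5) into the plane: 29 + (-4)t = 45, so t = -4.
Intersection: (21, 14, 19) + (-4)·(4, 2, 5) = (5, 6, -1).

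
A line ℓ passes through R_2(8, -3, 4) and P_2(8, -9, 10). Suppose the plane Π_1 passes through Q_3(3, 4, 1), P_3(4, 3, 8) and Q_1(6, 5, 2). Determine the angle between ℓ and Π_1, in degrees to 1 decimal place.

31.1

A direction vector for ℓ is P_2 − R_2 = (0, -6, 6).
Q_3P_3 = (1, -1, 7), Q_3Q_1 = (3, 1, 1); a normal to Π_1 is Q_3P_3 × Q_3Q_1 = (-8, 20, 4).
Using Q_3: Π_1 has equation -8x + 20y + 4z = 60.
sin θ = |n·v| / (|n||v|) = |-96| / (√480 · √72) = 0.51640.
θ ≈ 31.1°.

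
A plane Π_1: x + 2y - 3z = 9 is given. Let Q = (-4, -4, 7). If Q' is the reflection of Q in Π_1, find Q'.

(2, 8, -11)

λ = (n·Q − d)/|n|² = (-33 − 9)/14 = -3.
Reflection = Q − 2λn = (-4, -4, 7) − (-6)·(1, 2, -3) = (2, 8, -11).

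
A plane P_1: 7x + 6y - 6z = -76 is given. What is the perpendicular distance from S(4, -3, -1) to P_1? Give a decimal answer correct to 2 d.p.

n·S − d = (7)·(4) + (6)·(-3) + (-6)·(-1) − (-76) = 92; |n| = √121.
Distance = |92| / √121 = 92/√121 ≈ 8.36.

8.36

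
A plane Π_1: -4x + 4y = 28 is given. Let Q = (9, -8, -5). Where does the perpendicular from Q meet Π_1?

(-3, 4, -5)

Foot = Q − λn with λ = (n·Q − d)/|n|² = (-68 − 28)/32 = -3.
Foot = (9, -8, -5) − (-3)·(-4, 4, 0) = (-3, 4, -5).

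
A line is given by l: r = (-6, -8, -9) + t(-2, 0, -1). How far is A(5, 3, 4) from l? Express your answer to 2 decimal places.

Taking (-6, -8, -9) on l with direction v = (-2, 0, -1): w = A − (-6, -8, -9) = (11, 11, 13), and w × v = (-11, -15, 22).
Distance = |w × v| / |v| = √830 / √5 ≈ 12.88.

12.88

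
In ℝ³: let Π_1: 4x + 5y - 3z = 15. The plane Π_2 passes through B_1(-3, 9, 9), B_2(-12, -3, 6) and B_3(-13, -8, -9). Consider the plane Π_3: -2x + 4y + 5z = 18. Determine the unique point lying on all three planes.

(-4, 5, -2)

B_1B_2 = (-9, -12, -3), B_1B_3 = (-10, -17, -18); a normal to Π_2 is B_1B_2 × B_1B_3 = (165, -132, 33).
Using B_1: Π_2 has equation 165x - 132y + 33z = -1386.
Solving the 3×3 linear system 4x + 5y - 3z = 15, 165x - 132y + 33z = -1386, -2x + 4y + 5z = 18 (e.g. by elimination or Cramer's rule, determinant = -8811) gives (-4, 5, -2).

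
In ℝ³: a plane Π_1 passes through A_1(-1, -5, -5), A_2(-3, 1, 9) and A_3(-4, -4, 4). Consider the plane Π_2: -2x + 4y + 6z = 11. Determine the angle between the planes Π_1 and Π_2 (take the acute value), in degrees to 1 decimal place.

77.5

A_1A_2 = (-2, 6, 14), A_1A_3 = (-3, 1, 9); a normal to Π_1 is A_1A_2 × A_1A_3 = (40, -24, 16).
Using A_1: Π_1 has equation 40x - 24y + 16z = 0.
cos θ = |n₁·n₂| / (|n₁||n₂|) = |-80| / (√2432 · √56).
θ = arccos(0.21678) ≈ 77.5°.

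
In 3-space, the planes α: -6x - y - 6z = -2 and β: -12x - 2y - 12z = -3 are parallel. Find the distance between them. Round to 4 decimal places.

Rescale β by 1/2: -6x - y - 6z = -3/2. Then distance = |-2 − (-3/2)| / √73 ≈ 0.0585.

0.0585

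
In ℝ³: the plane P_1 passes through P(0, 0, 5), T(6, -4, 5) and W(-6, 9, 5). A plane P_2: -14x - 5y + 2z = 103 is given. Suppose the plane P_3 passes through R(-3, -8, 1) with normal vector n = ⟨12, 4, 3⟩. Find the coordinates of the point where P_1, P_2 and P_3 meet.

(-7, 1, 5)

PT = (6, -4, 0), PW = (-6, 9, 0); a normal to P_1 is PT × PW = (0, 0, 30).
Using P: P_1 has equation 30z = 150.
P_3: n·r = n·R gives 12x + 4y + 3z = -65.
Solving the 3×3 linear system 30z = 150, -14x - 5y + 2z = 103, 12x + 4y + 3z = -65 (e.g. by elimination or Cramer's rule, determinant = 120) gives (-7, 1, 5).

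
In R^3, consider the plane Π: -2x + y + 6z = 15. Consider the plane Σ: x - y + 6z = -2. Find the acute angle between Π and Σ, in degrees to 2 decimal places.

cos θ = |n₁·n₂| / (|n₁||n₂|) = |33| / (√41 · √38).
θ = arccos(0.83605) ≈ 33.28°.

33.28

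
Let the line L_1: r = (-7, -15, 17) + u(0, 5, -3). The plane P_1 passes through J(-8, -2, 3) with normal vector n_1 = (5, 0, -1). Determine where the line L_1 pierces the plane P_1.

P_1: n_1·r = n_1·J gives 5x - z = -43.
Substitute r = (-7, -15, 17) + t(0, 5, -3) into the plane: -52 + 3t = -43, so t = 3.
Intersection: (-7, -15, 17) + 3·(0, 5, -3) = (-7, 0, 8).

(-7, 0, 8)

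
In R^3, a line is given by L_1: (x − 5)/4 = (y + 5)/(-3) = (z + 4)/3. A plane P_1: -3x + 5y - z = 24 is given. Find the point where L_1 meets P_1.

(-3, 1, -10)

L_1 has direction (4, -3, 3) through (5, -5, -4).
Substitute r = (5, -5, -4) + t(4, -3, 3) into the plane: -36 + (-30)t = 24, so t = -2.
Intersection: (5, -5, -4) + (-2)·(4, -3, 3) = (-3, 1, -10).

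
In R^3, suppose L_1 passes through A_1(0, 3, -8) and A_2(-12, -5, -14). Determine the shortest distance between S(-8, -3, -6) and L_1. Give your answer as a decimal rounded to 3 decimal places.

A direction vector for L_1 is A_2 − A_1 = (-12, -8, -6).
Taking (0, 3, -8) on L_1 with direction v = (-12, -8, -6): w = S − (0, 3, -8) = (-8, -6, 2), and w × v = (52, -72, -8).
Distance = |w × v| / |v| = √7952 / √244 ≈ 5.709.

5.709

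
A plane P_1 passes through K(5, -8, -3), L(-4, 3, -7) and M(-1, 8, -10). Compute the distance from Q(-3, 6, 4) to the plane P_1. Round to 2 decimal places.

KL = (-9, 11, -4), KM = (-6, 16, -7); a normal to P_1 is KL × KM = (-13, -39, -78).
Using K: P_1 has equation -13x - 39y - 78z = 481.
n·Q − d = (-13)·(-3) + (-39)·(6) + (-78)·(4) − 481 = -988; |n| = √7774.
Distance = |-988| / √7774 = 988/√7774 ≈ 11.21.

11.21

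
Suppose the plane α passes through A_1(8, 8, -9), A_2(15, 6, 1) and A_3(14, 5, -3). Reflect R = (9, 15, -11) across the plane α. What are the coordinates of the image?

(1, 7, -7)

A_1A_2 = (7, -2, 10), A_1A_3 = (6, -3, 6); a normal to α is A_1A_2 × A_1A_3 = (18, 18, -9).
Using A_1: α has equation 18x + 18y - 9z = 369.
λ = (n·R − d)/|n|² = (531 − 369)/729 = 2/9.
Reflection = R − 2λn = (9, 15, -11) − (4/9)·(18, 18, -9) = (1, 7, -7).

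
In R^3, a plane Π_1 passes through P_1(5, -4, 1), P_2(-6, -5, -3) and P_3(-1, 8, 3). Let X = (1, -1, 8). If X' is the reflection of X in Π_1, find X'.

(5, 3, -4)

P_1P_2 = (-11, -1, -4), P_1P_3 = (-6, 12, 2); a normal to Π_1 is P_1P_2 × P_1P_3 = (46, 46, -138).
Using P_1: Π_1 has equation 46x + 46y - 138z = -92.
λ = (n·X − d)/|n|² = (-1104 − (-92))/23276 = -1/23.
Reflection = X − 2λn = (1, -1, 8) − (-2/23)·(46, 46, -138) = (5, 3, -4).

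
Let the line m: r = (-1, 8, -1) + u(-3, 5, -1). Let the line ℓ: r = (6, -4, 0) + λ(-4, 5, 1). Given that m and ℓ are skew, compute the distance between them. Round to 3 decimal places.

Common perpendicular direction n = (-3, 5, -1) × (-4, 5, 1) = (10, 7, 5).
With w = (6, -4, 0) − (-1, 8, -1) = (7, -12, 1), w · n = -9.
Distance = |w · n| / |n| = |-9| / √174 ≈ 0.682.

0.682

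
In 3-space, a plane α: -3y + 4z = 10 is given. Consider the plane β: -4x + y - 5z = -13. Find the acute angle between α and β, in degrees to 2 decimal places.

44.78

cos θ = |n₁·n₂| / (|n₁||n₂|) = |-23| / (√25 · √42).
θ = arccos(0.70980) ≈ 44.78°.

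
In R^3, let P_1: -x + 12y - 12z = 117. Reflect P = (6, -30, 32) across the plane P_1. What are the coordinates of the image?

λ = (n·P − d)/|n|² = (-750 − 117)/289 = -3.
Reflection = P − 2λn = (6, -30, 32) − (-6)·(-1, 12, -12) = (0, 42, -40).

(0, 42, -40)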